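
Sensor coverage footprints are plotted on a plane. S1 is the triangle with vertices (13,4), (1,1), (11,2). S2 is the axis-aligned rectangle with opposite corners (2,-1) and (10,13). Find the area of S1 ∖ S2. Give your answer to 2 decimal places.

3.00

|S1| = 9, |S1∩S2| = 6.
|S1 ∖ S2| = |S1| − |S1∩S2| = 9 − 6 = 3.00.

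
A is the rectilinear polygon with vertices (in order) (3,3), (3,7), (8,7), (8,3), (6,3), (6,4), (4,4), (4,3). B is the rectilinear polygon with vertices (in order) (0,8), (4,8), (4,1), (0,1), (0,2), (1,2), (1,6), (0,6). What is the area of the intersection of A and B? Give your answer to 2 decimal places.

The intersection is the polygon with vertices (3,7), (4,7), (4,4), (4,3), (3,3).
By the shoelace formula its area is 4.00.

4.00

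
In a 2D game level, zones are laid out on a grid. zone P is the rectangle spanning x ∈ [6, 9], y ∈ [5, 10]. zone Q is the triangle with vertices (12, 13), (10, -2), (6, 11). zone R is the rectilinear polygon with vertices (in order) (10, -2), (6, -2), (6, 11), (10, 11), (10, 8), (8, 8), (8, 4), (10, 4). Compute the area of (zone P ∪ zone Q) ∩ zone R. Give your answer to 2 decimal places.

|zone P ∪ zone Q| = 48.3846.
|(zone P ∪ zone Q) ∩ zone R| = 23.42.

23.42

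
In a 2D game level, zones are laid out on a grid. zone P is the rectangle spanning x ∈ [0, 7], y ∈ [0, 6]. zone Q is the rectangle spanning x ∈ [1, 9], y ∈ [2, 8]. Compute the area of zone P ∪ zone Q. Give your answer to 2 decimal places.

By inclusion–exclusion:
Individual areas: |zone P| = 42, |zone Q| = 48.
|zone P∩zone Q|: x∈[1,7], y∈[2,6] → 6·4 = 24.
|zone P ∪ zone Q| = 90 − 24 = 66.00.

66.00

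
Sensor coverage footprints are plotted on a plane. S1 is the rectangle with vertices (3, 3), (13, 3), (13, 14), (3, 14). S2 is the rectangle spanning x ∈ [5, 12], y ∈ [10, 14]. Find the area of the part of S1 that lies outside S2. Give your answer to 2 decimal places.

82.00

|S1∩S2|: x∈[5,12], y∈[10,14] → 7·4 = 28.
|S1| = 110.
|S1 ∖ S2| = |S1| − |S1∩S2| = 110 − 28 = 82.00.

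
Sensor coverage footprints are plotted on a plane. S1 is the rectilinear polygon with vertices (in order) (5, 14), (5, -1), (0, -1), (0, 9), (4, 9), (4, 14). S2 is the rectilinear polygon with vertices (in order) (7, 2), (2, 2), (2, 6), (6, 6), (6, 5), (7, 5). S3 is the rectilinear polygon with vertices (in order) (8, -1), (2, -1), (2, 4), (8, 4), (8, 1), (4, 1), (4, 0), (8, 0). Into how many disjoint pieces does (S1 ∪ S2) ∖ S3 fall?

(S1 ∪ S2) ∖ S3 splits into 2 disjoint pieces (area 43, area 1).

2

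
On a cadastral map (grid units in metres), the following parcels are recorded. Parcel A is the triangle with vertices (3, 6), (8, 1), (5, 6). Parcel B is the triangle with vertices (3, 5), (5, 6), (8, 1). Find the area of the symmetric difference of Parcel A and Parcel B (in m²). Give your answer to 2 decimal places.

|Parcel A| = 5, |Parcel B| = 6.5, |Parcel A∩Parcel B| = 4.3333.
|Parcel A △ Parcel B| = |Parcel A| + |Parcel B| − 2·|Parcel A∩Parcel B| = 5 + 6.5 − 8.6667 = 2.83.

2.83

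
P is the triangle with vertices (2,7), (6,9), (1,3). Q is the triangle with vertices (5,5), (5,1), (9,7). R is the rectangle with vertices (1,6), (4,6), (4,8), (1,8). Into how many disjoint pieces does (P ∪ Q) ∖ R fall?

(P ∪ Q) ∖ R splits into 3 disjoint pieces (area 1.4, area 2.625, area 8).

3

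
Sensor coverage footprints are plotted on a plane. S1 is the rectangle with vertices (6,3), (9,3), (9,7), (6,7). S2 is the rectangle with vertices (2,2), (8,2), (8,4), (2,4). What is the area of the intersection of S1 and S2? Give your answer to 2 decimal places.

2.00

|S1∩S2|: x∈[6,8], y∈[3,4] → 2·1 = 2.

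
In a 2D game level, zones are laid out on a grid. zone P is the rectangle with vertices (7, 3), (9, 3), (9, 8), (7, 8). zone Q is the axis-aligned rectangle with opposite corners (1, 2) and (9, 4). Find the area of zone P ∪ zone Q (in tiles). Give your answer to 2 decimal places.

By inclusion–exclusion:
Individual areas: |zone P| = 10, |zone Q| = 16.
|zone P∩zone Q|: x∈[7,9], y∈[3,4] → 2·1 = 2.
|zone P ∪ zone Q| = 26 − 2 = 24.00.

24.00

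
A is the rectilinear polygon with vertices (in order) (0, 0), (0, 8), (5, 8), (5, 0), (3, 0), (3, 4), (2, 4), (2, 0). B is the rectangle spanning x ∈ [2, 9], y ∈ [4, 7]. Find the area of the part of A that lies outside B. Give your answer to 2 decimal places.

27.00

|A| = 36, |A∩B| = 9.
|A ∖ B| = |A| − |A∩B| = 36 − 9 = 27.00.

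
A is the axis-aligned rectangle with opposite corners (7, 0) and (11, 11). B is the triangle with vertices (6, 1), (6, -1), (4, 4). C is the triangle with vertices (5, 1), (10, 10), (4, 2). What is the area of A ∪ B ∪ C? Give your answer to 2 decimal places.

50.27

By inclusion–exclusion:
Individual areas: |A| = 44, |B| = 2, |C| = 7.
|A∩B| = 0.
|A∩C| = 2.1.
|B∩C| = 0.6277.
|A∩B∩C| = 0.
|A ∪ B ∪ C| = 53 − 2.7277 + 0 = 50.27.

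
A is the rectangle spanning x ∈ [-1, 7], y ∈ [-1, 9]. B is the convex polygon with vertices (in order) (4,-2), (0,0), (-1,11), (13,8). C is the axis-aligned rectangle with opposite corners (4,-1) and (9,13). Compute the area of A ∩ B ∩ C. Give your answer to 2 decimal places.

27.55

The intersection is the polygon with vertices (7,1.333), (4.9,-1), (4,-1), (4,9), (7,9).
By the shoelace formula its area is 27.55.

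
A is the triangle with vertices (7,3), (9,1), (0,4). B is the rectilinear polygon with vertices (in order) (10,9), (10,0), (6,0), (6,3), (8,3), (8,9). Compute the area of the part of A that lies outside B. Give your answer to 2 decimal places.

|A| = 6, |A∩B| = 2.5.
|A ∖ B| = |A| − |A∩B| = 6 − 2.5 = 3.50.

3.50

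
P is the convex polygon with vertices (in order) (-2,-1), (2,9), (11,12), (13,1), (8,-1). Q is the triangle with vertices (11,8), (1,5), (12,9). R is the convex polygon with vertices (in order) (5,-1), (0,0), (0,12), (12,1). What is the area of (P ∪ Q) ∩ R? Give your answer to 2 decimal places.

The region (P ∪ Q) ∩ R is the polygon with vertices (2.933,9.311), (12,1), (5,-1), (0,0), (0,4), (2,9).
By the shoelace formula its area is 70.79.

70.79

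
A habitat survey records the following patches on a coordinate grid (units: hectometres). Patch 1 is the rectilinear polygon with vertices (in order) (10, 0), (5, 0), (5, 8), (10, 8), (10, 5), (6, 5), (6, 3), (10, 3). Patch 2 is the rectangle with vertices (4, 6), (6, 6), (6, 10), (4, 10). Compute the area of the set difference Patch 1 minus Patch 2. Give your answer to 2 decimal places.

|Patch 1| = 32, |Patch 1∩Patch 2| = 2.
|Patch 1 ∖ Patch 2| = |Patch 1| − |Patch 1∩Patch 2| = 32 − 2 = 30.00.

30.00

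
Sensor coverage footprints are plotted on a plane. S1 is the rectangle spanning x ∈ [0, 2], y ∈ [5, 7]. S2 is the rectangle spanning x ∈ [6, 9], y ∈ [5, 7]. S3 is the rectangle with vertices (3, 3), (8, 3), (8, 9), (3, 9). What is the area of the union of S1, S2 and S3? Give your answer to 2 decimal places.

36.00

By inclusion–exclusion:
Individual areas: |S1| = 4, |S2| = 6, |S3| = 30.
|S1∩S2| = 0 (no overlap).
|S1∩S3| = 0 (no overlap).
|S2∩S3|: x∈[6,8], y∈[5,7] → 2·2 = 4.
|S1∩S2∩S3| = 0.
|S1 ∪ S2 ∪ S3| = 40 − 4 + 0 = 36.00.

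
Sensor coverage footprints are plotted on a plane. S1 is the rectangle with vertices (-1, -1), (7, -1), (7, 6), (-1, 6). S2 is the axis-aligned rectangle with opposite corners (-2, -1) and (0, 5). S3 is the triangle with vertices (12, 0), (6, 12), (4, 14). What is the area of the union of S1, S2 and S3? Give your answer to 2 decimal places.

By inclusion–exclusion:
Individual areas: |S1| = 56, |S2| = 12, |S3| = 6.
|S1∩S2|: x∈[-1,0], y∈[-1,5] → 1·6 = 6.
|S1∩S3| = 0.
|S2∩S3| = 0.
|S1∩S2∩S3| = 0.
|S1 ∪ S2 ∪ S3| = 74 − 6 + 0 = 68.00.

68.00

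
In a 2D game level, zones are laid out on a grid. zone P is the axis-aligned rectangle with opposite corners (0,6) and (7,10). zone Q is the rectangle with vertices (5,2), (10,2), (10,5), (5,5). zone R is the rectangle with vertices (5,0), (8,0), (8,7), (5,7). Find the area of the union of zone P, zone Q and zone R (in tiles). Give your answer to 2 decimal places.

53.00

By inclusion–exclusion:
Individual areas: |zone P| = 28, |zone Q| = 15, |zone R| = 21.
|zone P∩zone Q| = 0 (no overlap).
|zone P∩zone R|: x∈[5,7], y∈[6,7] → 2·1 = 2.
|zone Q∩zone R|: x∈[5,8], y∈[2,5] → 3·3 = 9.
|zone P∩zone Q∩zone R| = 0.
|zone P ∪ zone Q ∪ zone R| = 64 − 11 + 0 = 53.00.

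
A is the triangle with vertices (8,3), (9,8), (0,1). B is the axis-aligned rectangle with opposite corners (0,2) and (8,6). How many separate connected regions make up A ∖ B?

A ∖ B splits into 2 disjoint pieces (area 3.0714, area 1.3571).

2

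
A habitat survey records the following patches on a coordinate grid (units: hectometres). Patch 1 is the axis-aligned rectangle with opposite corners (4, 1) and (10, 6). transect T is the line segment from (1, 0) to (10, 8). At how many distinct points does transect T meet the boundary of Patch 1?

The segment meets the boundary at (4,2.667), (7.75,6).

2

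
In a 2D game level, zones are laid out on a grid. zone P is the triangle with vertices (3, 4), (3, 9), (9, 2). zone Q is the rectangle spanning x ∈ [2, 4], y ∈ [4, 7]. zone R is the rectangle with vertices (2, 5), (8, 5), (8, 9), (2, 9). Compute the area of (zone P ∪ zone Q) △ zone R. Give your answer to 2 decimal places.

24.29

|zone P ∪ zone Q| = 18.
|(zone P ∪ zone Q) ∩ zone R| = 8.8571.
|(zone P ∪ zone Q) △ zone R| = 18 + 24 − 17.7143 = 24.29.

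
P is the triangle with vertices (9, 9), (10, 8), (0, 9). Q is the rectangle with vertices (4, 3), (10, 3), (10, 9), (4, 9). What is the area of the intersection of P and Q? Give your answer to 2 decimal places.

3.70

The intersection is the polygon with vertices (10,8), (4,8.6), (4,9), (9,9).
By the shoelace formula its area is 3.70.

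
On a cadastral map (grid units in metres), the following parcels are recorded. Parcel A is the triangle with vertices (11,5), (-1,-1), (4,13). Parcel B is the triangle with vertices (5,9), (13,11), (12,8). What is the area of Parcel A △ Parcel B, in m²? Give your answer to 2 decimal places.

77.70

|Parcel A| = 69, |Parcel B| = 11, |Parcel A∩Parcel B| = 1.1512.
|Parcel A △ Parcel B| = |Parcel A| + |Parcel B| − 2·|Parcel A∩Parcel B| = 69 + 11 − 2.3025 = 77.70.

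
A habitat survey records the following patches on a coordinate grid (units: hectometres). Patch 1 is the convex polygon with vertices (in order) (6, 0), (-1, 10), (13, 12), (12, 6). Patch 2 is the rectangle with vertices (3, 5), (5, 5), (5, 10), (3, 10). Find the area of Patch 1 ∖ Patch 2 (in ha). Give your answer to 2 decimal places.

82.00

|Patch 1| = 92, |Patch 1∩Patch 2| = 10.
|Patch 1 ∖ Patch 2| = |Patch 1| − |Patch 1∩Patch 2| = 92 − 10 = 82.00.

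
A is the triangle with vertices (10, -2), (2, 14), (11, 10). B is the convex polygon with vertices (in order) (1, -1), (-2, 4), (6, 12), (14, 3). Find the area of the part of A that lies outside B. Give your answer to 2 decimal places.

19.25

|A| = 56, |A∩B| = 36.7523.
|A ∖ B| = |A| − |A∩B| = 56 − 36.7523 = 19.25.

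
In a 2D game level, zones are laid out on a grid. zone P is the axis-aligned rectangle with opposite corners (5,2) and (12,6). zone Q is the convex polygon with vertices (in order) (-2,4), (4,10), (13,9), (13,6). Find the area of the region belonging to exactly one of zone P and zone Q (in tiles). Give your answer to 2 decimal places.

|zone P| = 28, |zone Q| = 52.5, |zone P∩zone Q| = 4.2.
|zone P △ zone Q| = |zone P| + |zone Q| − 2·|zone P∩zone Q| = 28 + 52.5 − 8.4 = 72.10.

72.10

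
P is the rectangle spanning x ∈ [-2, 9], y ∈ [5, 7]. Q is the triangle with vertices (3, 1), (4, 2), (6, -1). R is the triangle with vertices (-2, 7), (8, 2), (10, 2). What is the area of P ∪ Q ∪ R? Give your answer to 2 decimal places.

28.70

By inclusion–exclusion:
Individual areas: |P| = 22, |Q| = 2.5, |R| = 5.
|P∩Q| = 0.
|P∩R| = 0.8.
|Q∩R| = 0.
|P∩Q∩R| = 0.
|P ∪ Q ∪ R| = 29.5 − 0.8 + 0 = 28.70.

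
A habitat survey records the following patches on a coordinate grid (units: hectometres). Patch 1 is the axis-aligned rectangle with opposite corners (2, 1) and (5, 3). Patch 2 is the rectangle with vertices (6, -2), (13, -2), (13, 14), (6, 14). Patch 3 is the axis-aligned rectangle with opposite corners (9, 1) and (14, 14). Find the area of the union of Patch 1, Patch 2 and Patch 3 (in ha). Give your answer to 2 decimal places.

131.00

By inclusion–exclusion:
Individual areas: |Patch 1| = 6, |Patch 2| = 112, |Patch 3| = 65.
|Patch 1∩Patch 2| = 0 (no overlap).
|Patch 1∩Patch 3| = 0 (no overlap).
|Patch 2∩Patch 3|: x∈[9,13], y∈[1,14] → 4·13 = 52.
|Patch 1∩Patch 2∩Patch 3| = 0.
|Patch 1 ∪ Patch 2 ∪ Patch 3| = 183 − 52 + 0 = 131.00.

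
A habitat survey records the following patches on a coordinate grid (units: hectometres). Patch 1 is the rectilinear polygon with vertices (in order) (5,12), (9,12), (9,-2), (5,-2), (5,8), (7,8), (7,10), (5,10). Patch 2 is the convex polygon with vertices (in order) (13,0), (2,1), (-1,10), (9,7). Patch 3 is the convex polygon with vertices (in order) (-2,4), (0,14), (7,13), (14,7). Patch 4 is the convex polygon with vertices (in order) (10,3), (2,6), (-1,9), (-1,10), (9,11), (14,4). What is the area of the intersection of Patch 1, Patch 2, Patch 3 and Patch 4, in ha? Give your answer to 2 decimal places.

7.58

The intersection is the polygon with vertices (5.667,8), (9,7), (9,6.062), (5,5.312), (5,8).
By the shoelace formula its area is 7.58.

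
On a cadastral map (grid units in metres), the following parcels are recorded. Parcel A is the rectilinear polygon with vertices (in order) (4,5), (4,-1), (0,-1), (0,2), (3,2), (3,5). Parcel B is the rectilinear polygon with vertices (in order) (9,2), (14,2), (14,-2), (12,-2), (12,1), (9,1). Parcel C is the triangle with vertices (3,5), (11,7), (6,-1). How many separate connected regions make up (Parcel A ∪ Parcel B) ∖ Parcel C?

2

(Parcel A ∪ Parcel B) ∖ Parcel C splits into 2 disjoint pieces (area 14, area 11).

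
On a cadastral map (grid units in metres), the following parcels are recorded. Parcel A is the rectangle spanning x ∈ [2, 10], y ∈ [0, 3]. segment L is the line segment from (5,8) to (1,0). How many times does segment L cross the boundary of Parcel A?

The segment meets the boundary at (2,2), (2.5,3).

2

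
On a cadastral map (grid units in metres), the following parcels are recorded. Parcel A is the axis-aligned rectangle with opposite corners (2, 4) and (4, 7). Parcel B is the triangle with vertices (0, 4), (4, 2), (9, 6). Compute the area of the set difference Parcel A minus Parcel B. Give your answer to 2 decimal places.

|Parcel A| = 6, |Parcel A∩Parcel B| = 1.3333.
|Parcel A ∖ Parcel B| = |Parcel A| − |Parcel A∩Parcel B| = 6 − 1.3333 = 4.67.

4.67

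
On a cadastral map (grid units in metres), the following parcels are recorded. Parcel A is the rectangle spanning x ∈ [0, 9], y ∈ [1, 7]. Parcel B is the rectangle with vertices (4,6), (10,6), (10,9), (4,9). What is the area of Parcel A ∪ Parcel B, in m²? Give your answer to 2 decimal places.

67.00

By inclusion–exclusion:
Individual areas: |Parcel A| = 54, |Parcel B| = 18.
|Parcel A∩Parcel B|: x∈[4,9], y∈[6,7] → 5·1 = 5.
|Parcel A ∪ Parcel B| = 72 − 5 = 67.00.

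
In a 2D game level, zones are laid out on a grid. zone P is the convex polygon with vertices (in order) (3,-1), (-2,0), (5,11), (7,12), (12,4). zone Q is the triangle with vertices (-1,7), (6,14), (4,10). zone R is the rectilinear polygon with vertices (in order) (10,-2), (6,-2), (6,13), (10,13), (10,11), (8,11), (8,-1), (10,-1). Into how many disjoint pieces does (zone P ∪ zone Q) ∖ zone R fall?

3

(zone P ∪ zone Q) ∖ zone R splits into 3 disjoint pieces (area 52.75, area 17.2444, area 7).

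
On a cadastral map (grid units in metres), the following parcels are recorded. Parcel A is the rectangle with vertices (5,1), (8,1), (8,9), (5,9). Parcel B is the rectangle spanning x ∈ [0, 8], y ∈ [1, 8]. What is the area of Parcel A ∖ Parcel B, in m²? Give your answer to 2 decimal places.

|Parcel A∩Parcel B|: x∈[5,8], y∈[1,8] → 3·7 = 21.
|Parcel A| = 24.
|Parcel A ∖ Parcel B| = |Parcel A| − |Parcel A∩Parcel B| = 24 − 21 = 3.00.

3.00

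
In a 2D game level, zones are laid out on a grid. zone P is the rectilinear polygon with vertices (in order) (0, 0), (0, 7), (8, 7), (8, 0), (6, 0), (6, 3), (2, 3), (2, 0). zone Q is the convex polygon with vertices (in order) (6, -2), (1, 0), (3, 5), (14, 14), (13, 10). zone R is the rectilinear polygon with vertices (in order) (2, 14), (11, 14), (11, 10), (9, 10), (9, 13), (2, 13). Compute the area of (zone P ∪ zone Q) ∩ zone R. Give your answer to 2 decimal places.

The region (zone P ∪ zone Q) ∩ zone R is the polygon with vertices (11,11.546), (11,10), (9.111,10).
By the shoelace formula its area is 1.46.

1.46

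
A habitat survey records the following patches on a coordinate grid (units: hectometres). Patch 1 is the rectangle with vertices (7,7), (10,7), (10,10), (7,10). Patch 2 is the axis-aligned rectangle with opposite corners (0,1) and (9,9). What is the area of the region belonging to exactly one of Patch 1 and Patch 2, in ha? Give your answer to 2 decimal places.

|Patch 1∩Patch 2|: x∈[7,9], y∈[7,9] → 2·2 = 4.
|Patch 1 △ Patch 2| = |Patch 1| + |Patch 2| − 2·|Patch 1∩Patch 2| = 9 + 72 − 8 = 73.00.

73.00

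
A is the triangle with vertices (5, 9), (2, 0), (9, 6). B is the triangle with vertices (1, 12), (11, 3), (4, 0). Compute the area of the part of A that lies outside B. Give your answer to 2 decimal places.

|A| = 22.5, |A∩B| = 17.2468.
|A ∖ B| = |A| − |A∩B| = 22.5 − 17.2468 = 5.25.

5.25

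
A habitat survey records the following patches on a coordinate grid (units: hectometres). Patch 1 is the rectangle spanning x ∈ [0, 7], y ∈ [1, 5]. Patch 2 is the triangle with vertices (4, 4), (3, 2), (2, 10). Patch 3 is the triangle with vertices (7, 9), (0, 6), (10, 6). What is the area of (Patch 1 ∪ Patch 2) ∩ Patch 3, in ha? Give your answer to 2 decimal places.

0.81

The region (Patch 1 ∪ Patch 2) ∩ Patch 3 is the polygon with vertices (2.373,7.017), (2.917,7.25), (3.333,6), (2.5,6).
By the shoelace formula its area is 0.81.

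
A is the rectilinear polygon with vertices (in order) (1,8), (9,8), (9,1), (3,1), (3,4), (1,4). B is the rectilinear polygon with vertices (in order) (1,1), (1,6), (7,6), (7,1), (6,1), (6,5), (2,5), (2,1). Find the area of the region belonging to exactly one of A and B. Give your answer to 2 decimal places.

|A| = 50, |B| = 14, |A∩B| = 11.
|A △ B| = |A| + |B| − 2·|A∩B| = 50 + 14 − 22 = 42.00.

42.00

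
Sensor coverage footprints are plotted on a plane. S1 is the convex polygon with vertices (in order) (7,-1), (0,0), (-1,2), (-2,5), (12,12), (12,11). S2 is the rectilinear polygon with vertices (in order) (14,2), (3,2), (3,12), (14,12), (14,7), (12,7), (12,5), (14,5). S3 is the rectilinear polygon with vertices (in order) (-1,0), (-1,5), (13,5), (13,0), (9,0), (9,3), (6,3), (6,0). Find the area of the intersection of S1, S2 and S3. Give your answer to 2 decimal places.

The intersection is the polygon with vertices (8.667,3), (6,3), (6,2), (3,2), (3,5), (9.5,5).
By the shoelace formula its area is 15.17.

15.17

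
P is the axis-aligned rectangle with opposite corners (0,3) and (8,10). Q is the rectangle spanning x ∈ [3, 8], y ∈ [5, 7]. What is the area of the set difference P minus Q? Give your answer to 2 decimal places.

|P∩Q|: x∈[3,8], y∈[5,7] → 5·2 = 10.
|P| = 56.
|P ∖ Q| = |P| − |P∩Q| = 56 − 10 = 46.00.

46.00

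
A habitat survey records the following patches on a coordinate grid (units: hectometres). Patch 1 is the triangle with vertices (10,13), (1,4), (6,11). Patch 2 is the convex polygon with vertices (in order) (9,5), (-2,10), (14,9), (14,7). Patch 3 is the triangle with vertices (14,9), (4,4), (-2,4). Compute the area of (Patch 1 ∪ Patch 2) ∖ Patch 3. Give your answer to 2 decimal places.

|Patch 1 ∪ Patch 2| = 45.7453.
|(Patch 1 ∪ Patch 2) ∩ Patch 3| = 5.2732.
|(Patch 1 ∪ Patch 2) ∖ Patch 3| = 45.7453 − 5.2732 = 40.47.

40.47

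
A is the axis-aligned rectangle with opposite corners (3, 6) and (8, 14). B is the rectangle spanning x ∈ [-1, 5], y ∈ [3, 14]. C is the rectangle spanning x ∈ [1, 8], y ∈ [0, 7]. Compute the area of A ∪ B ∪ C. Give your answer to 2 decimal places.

120.00

By inclusion–exclusion:
Individual areas: |A| = 40, |B| = 66, |C| = 49.
|A∩B|: x∈[3,5], y∈[6,14] → 2·8 = 16.
|A∩C|: x∈[3,8], y∈[6,7] → 5·1 = 5.
|B∩C|: x∈[1,5], y∈[3,7] → 4·4 = 16.
|A∩B∩C| = 2.
|A ∪ B ∪ C| = 155 − 37 + 2 = 120.00.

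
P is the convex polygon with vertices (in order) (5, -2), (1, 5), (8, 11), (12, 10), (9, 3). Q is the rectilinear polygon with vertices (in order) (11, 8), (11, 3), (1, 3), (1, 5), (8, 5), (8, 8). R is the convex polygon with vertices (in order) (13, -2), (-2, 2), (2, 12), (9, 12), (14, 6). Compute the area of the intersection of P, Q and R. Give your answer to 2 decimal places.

The intersection is the polygon with vertices (8,5), (8,8), (11,8), (11,7.667), (9,3), (2.143,3), (1,5).
By the shoelace formula its area is 23.19.

23.19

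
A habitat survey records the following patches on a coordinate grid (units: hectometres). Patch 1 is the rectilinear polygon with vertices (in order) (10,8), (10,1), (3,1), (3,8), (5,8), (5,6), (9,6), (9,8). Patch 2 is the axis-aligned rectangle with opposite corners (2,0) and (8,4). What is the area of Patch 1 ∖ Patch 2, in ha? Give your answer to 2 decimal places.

|Patch 1| = 41, |Patch 1∩Patch 2| = 15.
|Patch 1 ∖ Patch 2| = |Patch 1| − |Patch 1∩Patch 2| = 41 − 15 = 26.00.

26.00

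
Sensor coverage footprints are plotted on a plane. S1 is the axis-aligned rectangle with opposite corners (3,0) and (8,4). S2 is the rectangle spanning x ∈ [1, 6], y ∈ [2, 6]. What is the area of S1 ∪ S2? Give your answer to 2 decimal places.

By inclusion–exclusion:
Individual areas: |S1| = 20, |S2| = 20.
|S1∩S2|: x∈[3,6], y∈[2,4] → 3·2 = 6.
|S1 ∪ S2| = 40 − 6 = 34.00.

34.00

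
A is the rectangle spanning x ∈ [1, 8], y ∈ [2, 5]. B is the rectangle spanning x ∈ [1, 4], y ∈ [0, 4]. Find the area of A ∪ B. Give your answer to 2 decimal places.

By inclusion–exclusion:
Individual areas: |A| = 21, |B| = 12.
|A∩B|: x∈[1,4], y∈[2,4] → 3·2 = 6.
|A ∪ B| = 33 − 6 = 27.00.

27.00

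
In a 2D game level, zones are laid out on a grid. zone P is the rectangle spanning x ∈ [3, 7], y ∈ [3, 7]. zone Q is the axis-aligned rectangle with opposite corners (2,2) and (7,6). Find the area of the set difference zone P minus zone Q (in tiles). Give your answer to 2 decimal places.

|zone P∩zone Q|: x∈[3,7], y∈[3,6] → 4·3 = 12.
|zone P| = 16.
|zone P ∖ zone Q| = |zone P| − |zone P∩zone Q| = 16 − 12 = 4.00.

4.00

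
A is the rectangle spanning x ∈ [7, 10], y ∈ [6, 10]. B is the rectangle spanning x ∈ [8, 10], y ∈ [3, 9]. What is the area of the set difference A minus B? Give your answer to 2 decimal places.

|A∩B|: x∈[8,10], y∈[6,9] → 2·3 = 6.
|A| = 12.
|A ∖ B| = |A| − |A∩B| = 12 − 6 = 6.00.

6.00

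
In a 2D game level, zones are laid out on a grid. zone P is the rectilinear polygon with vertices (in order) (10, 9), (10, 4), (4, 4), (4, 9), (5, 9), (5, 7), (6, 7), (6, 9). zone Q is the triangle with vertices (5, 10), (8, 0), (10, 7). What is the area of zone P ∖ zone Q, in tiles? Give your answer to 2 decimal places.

|zone P| = 28, |zone P∩zone Q| = 14.331.
|zone P ∖ zone Q| = |zone P| − |zone P∩zone Q| = 28 − 14.331 = 13.67.

13.67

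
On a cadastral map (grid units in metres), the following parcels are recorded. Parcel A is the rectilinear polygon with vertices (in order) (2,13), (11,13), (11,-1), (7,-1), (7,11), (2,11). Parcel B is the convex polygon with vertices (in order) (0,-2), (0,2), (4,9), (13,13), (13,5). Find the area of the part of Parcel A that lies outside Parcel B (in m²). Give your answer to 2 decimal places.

32.50

|Parcel A| = 66, |Parcel A∩Parcel B| = 33.5043.
|Parcel A ∖ Parcel B| = |Parcel A| − |Parcel A∩Parcel B| = 66 − 33.5043 = 32.50.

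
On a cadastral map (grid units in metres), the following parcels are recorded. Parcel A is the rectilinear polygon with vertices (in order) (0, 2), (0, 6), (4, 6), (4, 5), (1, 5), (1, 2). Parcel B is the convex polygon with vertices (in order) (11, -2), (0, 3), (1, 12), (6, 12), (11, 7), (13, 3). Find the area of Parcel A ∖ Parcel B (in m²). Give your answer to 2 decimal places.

|Parcel A| = 7, |Parcel A∩Parcel B| = 5.7273.
|Parcel A ∖ Parcel B| = |Parcel A| − |Parcel A∩Parcel B| = 7 − 5.7273 = 1.27.

1.27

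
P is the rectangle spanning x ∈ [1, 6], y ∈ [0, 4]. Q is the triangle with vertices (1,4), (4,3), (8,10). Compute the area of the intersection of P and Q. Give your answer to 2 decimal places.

1.79

The intersection is the polygon with vertices (4.571,4), (4,3), (1,4).
By the shoelace formula its area is 1.79.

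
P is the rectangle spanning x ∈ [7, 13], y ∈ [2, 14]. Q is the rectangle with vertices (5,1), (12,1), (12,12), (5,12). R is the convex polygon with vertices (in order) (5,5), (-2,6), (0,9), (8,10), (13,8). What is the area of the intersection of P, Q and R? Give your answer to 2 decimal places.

The intersection is the polygon with vertices (7,9.875), (8,10), (12,8.4), (12,7.625), (7,5.75).
By the shoelace formula its area is 13.30.

13.30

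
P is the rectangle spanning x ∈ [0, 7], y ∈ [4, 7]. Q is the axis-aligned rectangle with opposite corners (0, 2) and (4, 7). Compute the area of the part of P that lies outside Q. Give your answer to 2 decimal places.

|P∩Q|: x∈[0,4], y∈[4,7] → 4·3 = 12.
|P| = 21.
|P ∖ Q| = |P| − |P∩Q| = 21 − 12 = 9.00.

9.00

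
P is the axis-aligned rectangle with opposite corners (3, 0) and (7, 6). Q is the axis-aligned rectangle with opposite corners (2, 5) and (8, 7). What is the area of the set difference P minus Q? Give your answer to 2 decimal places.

|P∩Q|: x∈[3,7], y∈[5,6] → 4·1 = 4.
|P| = 24.
|P ∖ Q| = |P| − |P∩Q| = 24 − 4 = 20.00.

20.00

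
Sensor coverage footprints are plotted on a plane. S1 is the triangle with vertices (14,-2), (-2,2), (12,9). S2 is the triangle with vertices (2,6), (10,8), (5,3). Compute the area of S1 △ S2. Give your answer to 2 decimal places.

|S1| = 84, |S2| = 15, |S1∩S2| = 8.3333.
|S1 △ S2| = |S1| + |S2| − 2·|S1∩S2| = 84 + 15 − 16.6667 = 82.33.

82.33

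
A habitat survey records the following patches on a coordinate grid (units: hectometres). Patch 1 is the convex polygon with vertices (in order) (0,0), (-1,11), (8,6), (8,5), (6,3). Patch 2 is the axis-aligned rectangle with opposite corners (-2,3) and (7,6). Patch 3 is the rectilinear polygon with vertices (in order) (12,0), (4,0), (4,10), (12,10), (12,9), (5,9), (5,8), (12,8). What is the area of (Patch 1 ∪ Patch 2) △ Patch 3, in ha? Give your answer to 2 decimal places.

100.38

|Patch 1 ∪ Patch 2| = 59.2727.
|(Patch 1 ∪ Patch 2) ∩ Patch 3| = 15.9444.
|(Patch 1 ∪ Patch 2) △ Patch 3| = 59.2727 + 73 − 31.8889 = 100.38.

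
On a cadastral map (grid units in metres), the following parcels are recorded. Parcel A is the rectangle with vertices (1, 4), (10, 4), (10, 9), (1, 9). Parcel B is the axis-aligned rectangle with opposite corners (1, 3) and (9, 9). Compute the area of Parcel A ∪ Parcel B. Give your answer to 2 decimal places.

53.00

By inclusion–exclusion:
Individual areas: |Parcel A| = 45, |Parcel B| = 48.
|Parcel A∩Parcel B|: x∈[1,9], y∈[4,9] → 8·5 = 40.
|Parcel A ∪ Parcel B| = 93 − 40 = 53.00.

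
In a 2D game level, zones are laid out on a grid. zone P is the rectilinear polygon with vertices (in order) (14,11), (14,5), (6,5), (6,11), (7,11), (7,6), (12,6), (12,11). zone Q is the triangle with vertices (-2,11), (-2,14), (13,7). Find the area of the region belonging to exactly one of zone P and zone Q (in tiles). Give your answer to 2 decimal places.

|zone P| = 23, |zone Q| = 22.5, |zone P∩zone Q| = 1.4.
|zone P △ zone Q| = |zone P| + |zone Q| − 2·|zone P∩zone Q| = 23 + 22.5 − 2.8 = 42.70.

42.70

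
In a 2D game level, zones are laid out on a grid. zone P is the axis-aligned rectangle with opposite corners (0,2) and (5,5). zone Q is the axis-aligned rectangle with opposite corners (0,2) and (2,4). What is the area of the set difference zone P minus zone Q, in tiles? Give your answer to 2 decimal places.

|zone P∩zone Q|: x∈[0,2], y∈[2,4] → 2·2 = 4.
|zone P| = 15.
|zone P ∖ zone Q| = |zone P| − |zone P∩zone Q| = 15 − 4 = 11.00.

11.00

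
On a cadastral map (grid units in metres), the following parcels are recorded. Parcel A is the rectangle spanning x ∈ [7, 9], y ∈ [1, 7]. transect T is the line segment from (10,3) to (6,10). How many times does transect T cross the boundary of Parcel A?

2

The segment meets the boundary at (7.714,7), (9,4.75).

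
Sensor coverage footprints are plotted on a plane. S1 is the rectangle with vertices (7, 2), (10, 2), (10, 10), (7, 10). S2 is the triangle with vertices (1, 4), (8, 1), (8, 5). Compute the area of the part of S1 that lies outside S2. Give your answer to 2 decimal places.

21.07

|S1| = 24, |S1∩S2| = 2.9286.
|S1 ∖ S2| = |S1| − |S1∩S2| = 24 − 2.9286 = 21.07.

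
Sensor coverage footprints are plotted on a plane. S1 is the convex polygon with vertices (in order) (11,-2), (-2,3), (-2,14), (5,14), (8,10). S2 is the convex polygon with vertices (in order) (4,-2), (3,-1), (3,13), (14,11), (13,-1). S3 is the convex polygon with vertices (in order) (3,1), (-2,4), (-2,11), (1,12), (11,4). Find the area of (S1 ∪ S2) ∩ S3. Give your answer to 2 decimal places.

The region (S1 ∪ S2) ∩ S3 is the polygon with vertices (3,1.077), (2.643,1.214), (-2,4), (-2,11), (1,12), (11,4), (3,1).
By the shoelace formula its area is 81.99.

81.99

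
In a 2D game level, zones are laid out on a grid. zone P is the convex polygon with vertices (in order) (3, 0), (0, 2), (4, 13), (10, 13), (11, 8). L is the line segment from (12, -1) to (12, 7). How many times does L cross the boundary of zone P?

0

The segment lies entirely outside zone P and never meets its boundary.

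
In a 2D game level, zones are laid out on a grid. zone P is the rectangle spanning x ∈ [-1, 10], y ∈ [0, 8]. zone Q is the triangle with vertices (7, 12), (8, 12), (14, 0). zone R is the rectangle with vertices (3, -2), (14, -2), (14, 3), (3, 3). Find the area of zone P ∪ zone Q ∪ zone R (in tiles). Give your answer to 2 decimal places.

127.24

By inclusion–exclusion:
Individual areas: |zone P| = 88, |zone Q| = 6, |zone R| = 55.
|zone P∩zone Q| = 0.381.
|zone P∩zone R|: x∈[3,10], y∈[0,3] → 7·3 = 21.
|zone Q∩zone R| = 0.375.
|zone P∩zone Q∩zone R| = 0.
|zone P ∪ zone Q ∪ zone R| = 149 − 21.756 + 0 = 127.24.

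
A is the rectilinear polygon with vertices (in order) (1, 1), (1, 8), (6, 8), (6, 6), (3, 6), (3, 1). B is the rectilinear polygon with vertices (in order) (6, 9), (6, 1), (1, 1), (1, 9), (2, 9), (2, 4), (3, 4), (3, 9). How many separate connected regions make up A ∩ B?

2

A ∩ B splits into 2 disjoint pieces (area 10, area 6).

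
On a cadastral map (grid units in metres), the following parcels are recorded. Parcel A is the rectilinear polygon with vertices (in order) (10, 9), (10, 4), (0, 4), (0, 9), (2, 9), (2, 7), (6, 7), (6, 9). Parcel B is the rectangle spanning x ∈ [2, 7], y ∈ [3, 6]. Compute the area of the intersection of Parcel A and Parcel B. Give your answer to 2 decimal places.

10.00

The intersection is the polygon with vertices (2,4), (2,6), (7,6), (7,4).
By the shoelace formula its area is 10.00.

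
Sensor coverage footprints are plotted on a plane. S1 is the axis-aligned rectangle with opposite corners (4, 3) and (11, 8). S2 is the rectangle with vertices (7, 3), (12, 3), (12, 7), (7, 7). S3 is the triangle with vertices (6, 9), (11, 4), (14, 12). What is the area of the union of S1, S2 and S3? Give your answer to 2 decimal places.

56.83

By inclusion–exclusion:
Individual areas: |S1| = 35, |S2| = 20, |S3| = 27.5.
|S1∩S2|: x∈[7,11], y∈[3,7] → 4·4 = 16.
|S1∩S3| = 8.
|S2∩S3| = 6.1667.
|S1∩S2∩S3| = 4.5.
|S1 ∪ S2 ∪ S3| = 82.5 − 30.1667 + 4.5 = 56.83.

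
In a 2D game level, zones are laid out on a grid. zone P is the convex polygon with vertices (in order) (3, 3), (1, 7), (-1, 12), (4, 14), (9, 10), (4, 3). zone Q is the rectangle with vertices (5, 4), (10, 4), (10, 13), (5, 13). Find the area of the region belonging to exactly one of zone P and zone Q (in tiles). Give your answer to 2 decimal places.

|zone P| = 60.5, |zone Q| = 45, |zone P∩zone Q| = 17.575.
|zone P △ zone Q| = |zone P| + |zone Q| − 2·|zone P∩zone Q| = 60.5 + 45 − 35.15 = 70.35.

70.35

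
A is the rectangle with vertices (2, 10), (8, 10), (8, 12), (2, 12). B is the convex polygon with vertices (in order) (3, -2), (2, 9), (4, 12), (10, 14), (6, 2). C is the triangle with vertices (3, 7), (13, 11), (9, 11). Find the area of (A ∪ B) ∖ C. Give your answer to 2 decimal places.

61.86

|A ∪ B| = 66.1667.
|(A ∪ B) ∩ C| = 4.3077.
|(A ∪ B) ∖ C| = 66.1667 − 4.3077 = 61.86.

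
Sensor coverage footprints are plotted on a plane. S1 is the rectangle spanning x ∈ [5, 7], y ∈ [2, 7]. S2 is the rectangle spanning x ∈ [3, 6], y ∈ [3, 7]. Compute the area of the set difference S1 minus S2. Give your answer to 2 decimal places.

|S1∩S2|: x∈[5,6], y∈[3,7] → 1·4 = 4.
|S1| = 10.
|S1 ∖ S2| = |S1| − |S1∩S2| = 10 − 4 = 6.00.

6.00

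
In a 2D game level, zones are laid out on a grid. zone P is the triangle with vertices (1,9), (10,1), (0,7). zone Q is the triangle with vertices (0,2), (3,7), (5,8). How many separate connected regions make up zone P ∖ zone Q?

2

zone P ∖ zone Q splits into 2 disjoint pieces (area 5.2253, area 6.4923).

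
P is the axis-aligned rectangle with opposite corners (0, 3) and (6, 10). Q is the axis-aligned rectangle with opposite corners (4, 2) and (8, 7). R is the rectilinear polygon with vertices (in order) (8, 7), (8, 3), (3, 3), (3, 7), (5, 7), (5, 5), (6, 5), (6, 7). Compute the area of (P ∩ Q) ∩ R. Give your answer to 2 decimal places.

6.00

|P ∩ Q| = 8.
|(P ∩ Q) ∩ R| = 6.00.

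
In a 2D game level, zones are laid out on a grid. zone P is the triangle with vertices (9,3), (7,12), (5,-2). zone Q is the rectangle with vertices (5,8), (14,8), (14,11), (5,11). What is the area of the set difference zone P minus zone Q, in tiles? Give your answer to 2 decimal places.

20.26

|zone P| = 23, |zone P∩zone Q| = 2.7381.
|zone P ∖ zone Q| = |zone P| − |zone P∩zone Q| = 23 − 2.7381 = 20.26.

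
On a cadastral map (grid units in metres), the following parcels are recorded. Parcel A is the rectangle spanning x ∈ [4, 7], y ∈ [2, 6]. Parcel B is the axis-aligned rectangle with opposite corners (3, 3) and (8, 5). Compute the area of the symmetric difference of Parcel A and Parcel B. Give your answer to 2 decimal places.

10.00

|Parcel A∩Parcel B|: x∈[4,7], y∈[3,5] → 3·2 = 6.
|Parcel A △ Parcel B| = |Parcel A| + |Parcel B| − 2·|Parcel A∩Parcel B| = 12 + 10 − 12 = 10.00.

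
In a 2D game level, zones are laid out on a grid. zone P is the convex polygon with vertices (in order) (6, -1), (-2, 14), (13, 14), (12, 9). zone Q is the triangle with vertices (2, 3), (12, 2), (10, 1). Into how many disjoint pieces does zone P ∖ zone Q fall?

2

zone P ∖ zone Q splits into 2 disjoint pieces (area 5.1171, area 115.1814).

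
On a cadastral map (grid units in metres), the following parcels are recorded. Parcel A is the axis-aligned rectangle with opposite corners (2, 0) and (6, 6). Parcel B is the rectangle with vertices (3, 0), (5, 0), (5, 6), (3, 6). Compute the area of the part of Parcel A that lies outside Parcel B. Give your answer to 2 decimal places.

12.00

|Parcel A∩Parcel B|: x∈[3,5], y∈[0,6] → 2·6 = 12.
|Parcel A| = 24.
|Parcel A ∖ Parcel B| = |Parcel A| − |Parcel A∩Parcel B| = 24 − 12 = 12.00.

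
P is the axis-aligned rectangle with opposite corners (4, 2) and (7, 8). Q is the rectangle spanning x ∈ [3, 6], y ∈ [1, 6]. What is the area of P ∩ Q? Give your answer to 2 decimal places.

|P∩Q|: x∈[4,6], y∈[2,6] → 2·4 = 8.

8.00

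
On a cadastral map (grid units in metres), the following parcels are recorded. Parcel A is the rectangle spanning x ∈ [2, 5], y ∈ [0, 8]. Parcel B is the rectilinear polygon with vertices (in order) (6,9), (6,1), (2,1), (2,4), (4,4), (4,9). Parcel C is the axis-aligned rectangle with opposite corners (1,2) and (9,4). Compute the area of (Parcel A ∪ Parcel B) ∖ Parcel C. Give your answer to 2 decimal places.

|Parcel A ∪ Parcel B| = 33.
|(Parcel A ∪ Parcel B) ∩ Parcel C| = 8.
|(Parcel A ∪ Parcel B) ∖ Parcel C| = 33 − 8 = 25.00.

25.00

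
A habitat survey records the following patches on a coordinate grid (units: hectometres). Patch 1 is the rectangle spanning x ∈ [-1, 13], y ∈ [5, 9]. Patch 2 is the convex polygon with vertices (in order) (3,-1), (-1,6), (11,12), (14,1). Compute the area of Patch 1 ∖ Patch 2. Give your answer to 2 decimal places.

|Patch 1| = 56, |Patch 1∩Patch 2| = 44.1688.
|Patch 1 ∖ Patch 2| = |Patch 1| − |Patch 1∩Patch 2| = 56 − 44.1688 = 11.83.

11.83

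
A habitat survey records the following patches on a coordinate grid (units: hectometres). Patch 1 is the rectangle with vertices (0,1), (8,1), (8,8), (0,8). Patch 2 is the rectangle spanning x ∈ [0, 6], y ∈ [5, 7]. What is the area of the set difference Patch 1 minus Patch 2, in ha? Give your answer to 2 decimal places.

|Patch 1∩Patch 2|: x∈[0,6], y∈[5,7] → 6·2 = 12.
|Patch 1| = 56.
|Patch 1 ∖ Patch 2| = |Patch 1| − |Patch 1∩Patch 2| = 56 − 12 = 44.00.

44.00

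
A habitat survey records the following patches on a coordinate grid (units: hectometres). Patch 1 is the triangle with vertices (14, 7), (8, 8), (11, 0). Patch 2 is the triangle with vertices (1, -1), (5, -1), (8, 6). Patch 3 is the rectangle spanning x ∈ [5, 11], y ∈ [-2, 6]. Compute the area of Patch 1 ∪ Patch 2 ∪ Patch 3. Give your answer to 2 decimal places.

71.75

By inclusion–exclusion:
Individual areas: |Patch 1| = 22.5, |Patch 2| = 14, |Patch 3| = 48.
|Patch 1∩Patch 2| = 0.
|Patch 1∩Patch 3| = 6.75.
|Patch 2∩Patch 3| = 6.
|Patch 1∩Patch 2∩Patch 3| = 0.
|Patch 1 ∪ Patch 2 ∪ Patch 3| = 84.5 − 12.75 + 0 = 71.75.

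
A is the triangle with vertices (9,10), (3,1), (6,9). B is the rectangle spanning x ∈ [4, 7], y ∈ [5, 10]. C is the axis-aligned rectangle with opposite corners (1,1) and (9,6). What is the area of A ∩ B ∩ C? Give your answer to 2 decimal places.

The intersection is the polygon with vertices (4.5,5), (4.875,6), (6.333,6), (5.667,5).
By the shoelace formula its area is 1.31.

1.31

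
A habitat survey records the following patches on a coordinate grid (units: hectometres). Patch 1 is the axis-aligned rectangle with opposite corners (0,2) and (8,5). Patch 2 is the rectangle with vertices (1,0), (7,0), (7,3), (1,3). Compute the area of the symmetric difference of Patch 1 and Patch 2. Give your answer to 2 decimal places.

|Patch 1∩Patch 2|: x∈[1,7], y∈[2,3] → 6·1 = 6.
|Patch 1 △ Patch 2| = |Patch 1| + |Patch 2| − 2·|Patch 1∩Patch 2| = 24 + 18 − 12 = 30.00.

30.00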